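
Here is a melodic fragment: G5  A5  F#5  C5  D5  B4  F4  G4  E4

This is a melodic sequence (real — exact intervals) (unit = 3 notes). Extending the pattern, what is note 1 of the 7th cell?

The unit is 3 notes. Position-1 pitches of the 3 shown cells: G5, C5, F4.
Each moves down a 5th. Continuing: Bb3 → Eb3 → Ab2 → Db2.

Db2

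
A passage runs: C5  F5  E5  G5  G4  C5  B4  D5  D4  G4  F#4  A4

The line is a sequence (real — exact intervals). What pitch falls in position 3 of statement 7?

A#2

The unit is 4 notes. Position-3 pitches of the 3 shown cells: E5, B4, F#4.
Extending down a 4th: C#4 → G#3 → D#3 → A#2.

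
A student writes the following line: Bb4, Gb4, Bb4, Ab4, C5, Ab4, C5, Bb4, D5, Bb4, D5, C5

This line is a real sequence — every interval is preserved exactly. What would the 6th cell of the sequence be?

With a 4-note motive the entries are Bb4, C5, D5, each up a 2nd from the previous.
Continuing the starts: E5 → F#5 → G#5.
So cell 6 is G#5 E5 G#5 F#5.

G#5 E5 G#5 F#5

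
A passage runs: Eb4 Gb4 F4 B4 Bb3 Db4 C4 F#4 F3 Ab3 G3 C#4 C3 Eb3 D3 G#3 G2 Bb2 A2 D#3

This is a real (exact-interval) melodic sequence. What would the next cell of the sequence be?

D2 F2 E2 A#2

Taking 4-note groups, the heads are Eb4, Bb3, F3, C3, G2: the pattern moves down a 4th.
Statement 6 starts on D2 and keeps the same exact contour: D2 F2 E2 A#2.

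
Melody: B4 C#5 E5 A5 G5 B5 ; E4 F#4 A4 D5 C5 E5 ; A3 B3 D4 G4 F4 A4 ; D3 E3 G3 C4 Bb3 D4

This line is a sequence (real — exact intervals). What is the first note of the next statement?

G2

Taking 6-note groups, the heads are B4, E4, A3, D3: the pattern moves down a 5th.
One more step down a 5th gives G2.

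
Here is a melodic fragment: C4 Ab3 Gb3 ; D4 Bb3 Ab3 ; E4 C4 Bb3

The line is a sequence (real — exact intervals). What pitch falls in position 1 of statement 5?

G#4

With 3-note cells, note 1 of each statement runs C4, D4, E4.
Carrying that up a 2nd forward: F#4 → G#4.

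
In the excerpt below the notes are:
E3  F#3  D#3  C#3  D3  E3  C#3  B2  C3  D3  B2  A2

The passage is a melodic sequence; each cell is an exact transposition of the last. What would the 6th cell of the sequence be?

With a 4-note motive the entries are E3, D3, C3, each down a 2nd from the previous.
Carrying on: Bb2 → Ab2 → Gb2.
So cell 6 is Gb2 Ab2 F2 Eb2.

Gb2 Ab2 F2 Eb2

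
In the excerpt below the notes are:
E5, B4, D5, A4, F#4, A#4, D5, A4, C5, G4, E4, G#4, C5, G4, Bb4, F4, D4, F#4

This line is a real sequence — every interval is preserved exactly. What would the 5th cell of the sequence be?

Taking 6-note groups, the heads are E5, D5, C5: the pattern moves down a 2nd.
Continuing the starts: Bb4 → Ab4.
Statement 5 starts on Ab4 and keeps the same exact contour: Ab4 Eb4 Gb4 Db4 Bb3 D4.

Ab4 Eb4 Gb4 Db4 Bb3 D4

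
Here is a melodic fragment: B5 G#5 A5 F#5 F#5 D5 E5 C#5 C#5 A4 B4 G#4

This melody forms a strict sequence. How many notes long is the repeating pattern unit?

4

Try groups of 4 (3 cells in 12 notes):
B5 G#5 A5 F#5 | F#5 D5 E5 C#5 | C#5 A4 B4 G#4
Each cell is the previous one down a 4th — so the unit is 4 notes.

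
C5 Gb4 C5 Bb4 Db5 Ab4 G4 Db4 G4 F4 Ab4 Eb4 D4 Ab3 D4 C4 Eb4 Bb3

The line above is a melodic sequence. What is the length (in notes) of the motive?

There are 18 notes; a 6-note unit gives 3 cells:
C5 Gb4 C5 Bb4 Db5 Ab4 | G4 Db4 G4 F4 Ab4 Eb4 | D4 Ab3 D4 C4 Eb4 Bb3
That's a consistent down a 4th shift per cell, and no other grouping gives one.

6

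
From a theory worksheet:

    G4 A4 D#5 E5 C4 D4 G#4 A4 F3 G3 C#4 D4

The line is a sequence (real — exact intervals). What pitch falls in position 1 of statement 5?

Eb2

Grouping in 4s, the 1st note of each cell is G4, C4, F3.
Each moves down a 5th. Continuing: Bb2 → Eb2.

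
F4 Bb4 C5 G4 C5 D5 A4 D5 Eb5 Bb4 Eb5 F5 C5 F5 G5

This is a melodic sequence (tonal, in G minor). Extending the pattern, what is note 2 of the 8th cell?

With 3-note cells, note 2 of each statement runs Bb4, C5, D5, Eb5, F5.
Extending up a 2nd: G5 → A5 → Bb5.

Bb5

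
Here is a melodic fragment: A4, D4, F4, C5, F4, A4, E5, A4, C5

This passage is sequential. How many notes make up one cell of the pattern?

3

Try groups of 3 (3 cells in 9 notes):
A4 D4 F4 | C5 F4 A4 | E5 A4 C5
That's a consistent up a 3rd shift per cell, and no other grouping gives one.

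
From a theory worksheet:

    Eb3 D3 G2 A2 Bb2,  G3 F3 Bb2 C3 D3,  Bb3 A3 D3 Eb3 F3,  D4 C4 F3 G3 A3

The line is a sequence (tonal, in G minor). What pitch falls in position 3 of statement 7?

Grouping in 5s, the 3rd note of each cell is G2, Bb2, D3, F3.
Carrying that up a 3rd forward: A3 → C4 → Eb4.

Eb4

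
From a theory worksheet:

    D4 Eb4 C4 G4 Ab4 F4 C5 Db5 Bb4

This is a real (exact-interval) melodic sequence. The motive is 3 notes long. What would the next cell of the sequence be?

Taking 3-note groups, the heads are D4, G4, C5: the pattern moves up a 4th.
Statement 4 starts on F5 and keeps the same exact contour: F5 Gb5 Eb5.

F5 Gb5 Eb5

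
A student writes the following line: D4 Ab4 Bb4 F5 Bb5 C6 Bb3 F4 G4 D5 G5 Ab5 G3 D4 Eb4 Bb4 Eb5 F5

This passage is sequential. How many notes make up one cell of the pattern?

There are 18 notes; a 6-note unit gives 3 cells:
D4 Ab4 Bb4 F5 Bb5 C6 | Bb3 F4 G4 D5 G5 Ab5 | G3 D4 Eb4 Bb4 Eb5 F5
That's a consistent down a 3rd shift per cell, and no other grouping gives one.

6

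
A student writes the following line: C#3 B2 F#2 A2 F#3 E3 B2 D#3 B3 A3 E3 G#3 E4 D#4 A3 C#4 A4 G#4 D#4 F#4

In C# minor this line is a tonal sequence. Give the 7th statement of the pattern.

G#5 F#5 C#5 E5

The 4-note cells begin on C#3, F#3, B3, E4, A4 — each up a 4th from the last.
Carrying on: D#5 → G#5.
Statement 7 starts on G#5 and keeps the same diatonic contour: G#5 F#5 C#5 E5.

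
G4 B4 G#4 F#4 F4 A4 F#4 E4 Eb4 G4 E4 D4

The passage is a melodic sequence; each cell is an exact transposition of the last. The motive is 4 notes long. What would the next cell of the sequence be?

With a 4-note motive the entries are G4, F4, Eb4, each down a 2nd from the previous.
From Db4 the exact shape gives Db4 F4 D4 C4.

Db4 F4 D4 C4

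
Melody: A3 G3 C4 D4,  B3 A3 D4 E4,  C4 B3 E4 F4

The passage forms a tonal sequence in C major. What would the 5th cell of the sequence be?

E4 D4 G4 A4

The 4-note cells begin on A3, B3, C4 — each up a 2nd from the last.
Carrying on: D4 → E4.
Statement 5 starts on E4 and keeps the same diatonic contour: E4 D4 G4 A4.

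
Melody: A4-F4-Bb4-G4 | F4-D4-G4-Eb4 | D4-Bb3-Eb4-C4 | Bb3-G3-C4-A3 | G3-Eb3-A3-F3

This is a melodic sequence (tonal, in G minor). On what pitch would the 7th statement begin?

With a 4-note motive the entries are A4, F4, D4, Bb3, G3, each down a 3rd from the previous.
Extending the heads down a 3rd: Eb3 → C3.

C3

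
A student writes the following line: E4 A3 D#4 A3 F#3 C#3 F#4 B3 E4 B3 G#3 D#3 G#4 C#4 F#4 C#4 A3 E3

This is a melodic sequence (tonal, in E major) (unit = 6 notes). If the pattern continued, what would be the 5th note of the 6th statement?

D#4

With 6-note cells, note 5 of each statement runs F#3, G#3, A3.
Each moves up a 2nd. Continuing: B3 → C#4 → D#4.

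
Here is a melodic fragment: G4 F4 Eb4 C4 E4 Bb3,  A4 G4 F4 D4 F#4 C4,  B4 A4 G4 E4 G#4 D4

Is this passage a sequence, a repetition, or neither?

Each 6-note cell is the previous one transposed up a 2nd.

sequence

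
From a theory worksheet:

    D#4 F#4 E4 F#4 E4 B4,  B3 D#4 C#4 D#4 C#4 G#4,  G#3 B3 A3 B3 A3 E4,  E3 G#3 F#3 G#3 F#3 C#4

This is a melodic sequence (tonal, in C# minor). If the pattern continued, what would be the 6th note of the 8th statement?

B2

Grouping in 6s, the 6th note of each cell is B4, G#4, E4, C#4.
Carrying that down a 3rd forward: A3 → F#3 → D#3 → B2.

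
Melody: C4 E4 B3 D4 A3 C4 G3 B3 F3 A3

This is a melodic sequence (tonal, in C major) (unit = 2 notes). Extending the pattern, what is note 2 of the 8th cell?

E3

Grouping in 2s, the 2nd note of each cell is E4, D4, C4, B3, A3.
Carrying that down a 2nd forward: G3 → F3 → E3.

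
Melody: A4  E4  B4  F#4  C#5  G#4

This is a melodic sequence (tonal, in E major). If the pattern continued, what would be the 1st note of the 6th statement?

F#5

Grouping in 2s, the 1st note of each cell is A4, B4, C#5.
Each moves up a 2nd. Continuing: D#5 → E5 → F#5.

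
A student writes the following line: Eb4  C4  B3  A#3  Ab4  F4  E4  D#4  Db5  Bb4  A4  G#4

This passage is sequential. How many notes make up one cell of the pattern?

Try groups of 4 (3 cells in 12 notes):
Eb4 C4 B3 A#3 | Ab4 F4 E4 D#4 | Db5 Bb4 A4 G#4
Every group is a transposition up a 4th of the one before; no shorter unit works.

4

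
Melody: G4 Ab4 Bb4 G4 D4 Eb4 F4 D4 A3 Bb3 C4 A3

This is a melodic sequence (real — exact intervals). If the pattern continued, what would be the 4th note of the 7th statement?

Grouping in 4s, the 4th note of each cell is G4, D4, A3.
Carrying that down a 4th forward: E3 → B2 → F#2 → C#2.

C#2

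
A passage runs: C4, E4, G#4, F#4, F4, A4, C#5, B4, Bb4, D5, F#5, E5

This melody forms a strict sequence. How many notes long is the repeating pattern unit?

4

There are 12 notes; a 4-note unit gives 3 cells:
C4 E4 G#4 F#4 | F4 A4 C#5 B4 | Bb4 D5 F#5 E5
Each cell is the previous one up a 4th — so the unit is 4 notes.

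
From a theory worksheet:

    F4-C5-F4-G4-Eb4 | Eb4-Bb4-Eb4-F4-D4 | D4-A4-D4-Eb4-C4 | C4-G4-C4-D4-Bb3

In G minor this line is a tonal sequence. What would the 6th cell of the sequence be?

A3 Eb4 A3 Bb3 G3

The 5-note cells begin on F4, Eb4, D4, C4 — each down a 2nd from the last.
Carrying on: Bb3 → A3.
So cell 6 is A3 Eb4 A3 Bb3 G3.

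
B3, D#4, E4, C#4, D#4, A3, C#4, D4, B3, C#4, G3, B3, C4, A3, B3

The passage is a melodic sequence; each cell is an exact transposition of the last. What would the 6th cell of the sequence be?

Db3 F3 Gb3 Eb3 F3

Unit = 5 notes; the statements start on B3, A3, G3, moving down a 2nd each time.
Continuing the starts: F3 → Eb3 → Db3.
Statement 6 starts on Db3 and keeps the same exact contour: Db3 F3 Gb3 Eb3 F3.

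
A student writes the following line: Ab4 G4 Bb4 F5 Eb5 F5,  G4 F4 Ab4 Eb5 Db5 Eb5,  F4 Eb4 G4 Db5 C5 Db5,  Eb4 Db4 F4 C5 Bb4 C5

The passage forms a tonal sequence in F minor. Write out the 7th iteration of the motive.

Taking 6-note groups, the heads are Ab4, G4, F4, Eb4: the pattern moves down a 2nd.
Extending down a 2nd: Db4 → C4 → Bb3.
From Bb3 the diatonic shape gives Bb3 Ab3 C4 G4 F4 G4.

Bb3 Ab3 C4 G4 F4 G4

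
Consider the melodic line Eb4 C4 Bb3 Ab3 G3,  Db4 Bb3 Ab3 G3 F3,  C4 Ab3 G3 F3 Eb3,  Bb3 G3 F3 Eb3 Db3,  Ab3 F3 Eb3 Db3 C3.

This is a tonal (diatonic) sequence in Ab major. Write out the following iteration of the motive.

The 5-note cells begin on Eb4, Db4, C4, Bb3, Ab3 — each down a 2nd from the last.
So cell 6 is G3 Eb3 Db3 C3 Bb2.

G3 Eb3 Db3 C3 Bb2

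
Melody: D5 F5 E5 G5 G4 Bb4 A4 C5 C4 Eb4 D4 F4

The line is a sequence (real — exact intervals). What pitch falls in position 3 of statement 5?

C3

With 4-note cells, note 3 of each statement runs E5, A4, D4.
Carrying that down a 5th forward: G3 → C3.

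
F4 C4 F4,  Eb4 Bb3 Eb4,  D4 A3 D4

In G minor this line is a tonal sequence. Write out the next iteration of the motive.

With a 3-note motive the entries are F4, Eb4, D4, each down a 2nd from the previous.
So cell 4 is C4 G3 C4.

C4 G3 C4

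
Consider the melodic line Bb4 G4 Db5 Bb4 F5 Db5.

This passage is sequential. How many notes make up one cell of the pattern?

2

Try groups of 2 (3 cells in 6 notes):
Bb4 G4 | Db5 Bb4 | F5 Db5
Every group is a transposition up a 3rd of the one before; no shorter unit works.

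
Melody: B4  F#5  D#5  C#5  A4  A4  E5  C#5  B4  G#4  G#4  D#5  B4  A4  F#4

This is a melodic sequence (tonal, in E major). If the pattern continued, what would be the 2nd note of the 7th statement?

With 5-note cells, note 2 of each statement runs F#5, E5, D#5.
Each moves down a 2nd. Continuing: C#5 → B4 → A4 → G#4.

G#4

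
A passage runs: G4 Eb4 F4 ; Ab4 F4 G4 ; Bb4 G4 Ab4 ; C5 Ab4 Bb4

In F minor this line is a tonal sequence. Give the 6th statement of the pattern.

Taking 3-note groups, the heads are G4, Ab4, Bb4, C5: the pattern moves up a 2nd.
Carrying on: Db5 → Eb5.
So cell 6 is Eb5 C5 Db5.

Eb5 C5 Db5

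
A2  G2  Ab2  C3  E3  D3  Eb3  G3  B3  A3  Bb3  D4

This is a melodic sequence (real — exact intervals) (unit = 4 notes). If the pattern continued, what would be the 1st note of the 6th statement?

The unit is 4 notes. Position-1 pitches of the 3 shown cells: A2, E3, B3.
Each moves up a 5th. Continuing: F#4 → C#5 → G#5.

G#5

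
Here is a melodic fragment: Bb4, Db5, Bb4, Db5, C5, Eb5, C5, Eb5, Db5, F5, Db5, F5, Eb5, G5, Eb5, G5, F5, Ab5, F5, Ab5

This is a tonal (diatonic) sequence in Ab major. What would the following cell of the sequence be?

With a 4-note motive the entries are Bb4, C5, Db5, Eb5, F5, each up a 2nd from the previous.
Statement 6 starts on G5 and keeps the same diatonic contour: G5 Bb5 G5 Bb5.

G5 Bb5 G5 Bb5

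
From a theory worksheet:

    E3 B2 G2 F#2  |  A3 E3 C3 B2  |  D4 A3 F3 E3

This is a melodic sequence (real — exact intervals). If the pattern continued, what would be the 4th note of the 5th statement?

D4

Grouping in 4s, the 4th note of each cell is F#2, B2, E3.
Carrying that up a 4th forward: A3 → D4.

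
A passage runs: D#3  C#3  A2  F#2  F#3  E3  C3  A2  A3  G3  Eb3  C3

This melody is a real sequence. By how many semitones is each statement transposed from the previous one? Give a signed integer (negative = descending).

3

The 4-note cells begin on D#3, F#3, A3 — each up a 3rd from the last.
Counting half-steps from D#3 to F#3: 3.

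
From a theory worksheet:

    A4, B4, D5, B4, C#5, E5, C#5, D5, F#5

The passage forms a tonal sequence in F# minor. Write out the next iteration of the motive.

D5 E5 G#5

With a 3-note motive the entries are A4, B4, C#5, each up a 2nd from the previous.
Statement 4 starts on D5 and keeps the same diatonic contour: D5 E5 G#5.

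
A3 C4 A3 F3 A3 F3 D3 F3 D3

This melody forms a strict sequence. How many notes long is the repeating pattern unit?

3

There are 9 notes; a 3-note unit gives 3 cells:
A3 C4 A3 | F3 A3 F3 | D3 F3 D3
Each cell is the previous one down a 3rd — so the unit is 3 notes.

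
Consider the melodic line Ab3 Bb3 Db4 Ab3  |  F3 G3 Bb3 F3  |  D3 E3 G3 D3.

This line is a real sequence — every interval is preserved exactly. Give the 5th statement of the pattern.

G#2 A#2 C#3 G#2

Unit = 4 notes; the statements start on Ab3, F3, D3, moving down a 3rd each time.
Carrying on: B2 → G#2.
Statement 5 starts on G#2 and keeps the same exact contour: G#2 A#2 C#3 G#2.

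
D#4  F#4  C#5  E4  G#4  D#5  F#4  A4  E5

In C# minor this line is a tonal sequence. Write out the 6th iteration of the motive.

Unit = 3 notes; the statements start on D#4, E4, F#4, moving up a 2nd each time.
Continuing the starts: G#4 → A4 → B4.
From B4 the diatonic shape gives B4 D#5 A5.

B4 D#5 A5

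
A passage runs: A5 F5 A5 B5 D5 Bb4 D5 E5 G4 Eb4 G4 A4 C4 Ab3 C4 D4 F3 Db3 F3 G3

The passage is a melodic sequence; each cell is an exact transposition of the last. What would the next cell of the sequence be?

Bb2 Gb2 Bb2 C3

Unit = 4 notes; the statements start on A5, D5, G4, C4, F3, moving down a 5th each time.
So cell 6 is Bb2 Gb2 Bb2 C3.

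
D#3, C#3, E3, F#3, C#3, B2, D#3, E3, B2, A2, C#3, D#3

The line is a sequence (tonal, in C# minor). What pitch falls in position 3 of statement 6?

G#2

The unit is 4 notes. Position-3 pitches of the 3 shown cells: E3, D#3, C#3.
Each moves down a 2nd. Continuing: B2 → A2 → G#2.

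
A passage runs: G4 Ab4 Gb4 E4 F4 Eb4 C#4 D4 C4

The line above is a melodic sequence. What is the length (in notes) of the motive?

3

Try groups of 3 (3 cells in 9 notes):
G4 Ab4 Gb4 | E4 F4 Eb4 | C#4 D4 C4
Each cell is the previous one down a 3rd — so the unit is 3 notes.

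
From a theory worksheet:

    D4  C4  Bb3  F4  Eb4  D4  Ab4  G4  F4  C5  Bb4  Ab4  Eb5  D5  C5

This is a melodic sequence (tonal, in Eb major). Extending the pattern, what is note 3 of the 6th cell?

Eb5

The unit is 3 notes. Position-3 pitches of the 5 shown cells: Bb3, D4, F4, Ab4, C5.
Each moves up a 3rd; the next is Eb5.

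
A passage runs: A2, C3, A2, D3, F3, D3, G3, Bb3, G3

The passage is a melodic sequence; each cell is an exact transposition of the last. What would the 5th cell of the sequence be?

Unit = 3 notes; the statements start on A2, D3, G3, moving up a 4th each time.
Continuing the starts: C4 → F4.
From F4 the exact shape gives F4 Ab4 F4.

F4 Ab4 F4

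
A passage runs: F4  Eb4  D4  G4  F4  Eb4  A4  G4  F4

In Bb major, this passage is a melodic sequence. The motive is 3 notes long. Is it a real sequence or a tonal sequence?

Every note is diatonic to Bb major.
Cell 1 has -1 semitones from note 2 to 3, but cell 2 has -2 — the interval quality changes while the contour stays the same, which is the hallmark of a tonal sequence.

tonal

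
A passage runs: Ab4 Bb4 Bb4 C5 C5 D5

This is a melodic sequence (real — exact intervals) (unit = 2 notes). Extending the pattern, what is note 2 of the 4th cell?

E5

Grouping in 2s, the 2nd note of each cell is Bb4, C5, D5.
Each moves up a 2nd; the next is E5.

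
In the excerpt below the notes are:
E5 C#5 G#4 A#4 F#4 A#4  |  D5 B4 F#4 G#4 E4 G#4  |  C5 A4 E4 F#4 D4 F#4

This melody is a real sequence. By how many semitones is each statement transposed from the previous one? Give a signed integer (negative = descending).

Taking 6-note groups, the heads are E5, D5, C5: the pattern moves down a 2nd.
E5 to D5 spans -2 semitones.

-2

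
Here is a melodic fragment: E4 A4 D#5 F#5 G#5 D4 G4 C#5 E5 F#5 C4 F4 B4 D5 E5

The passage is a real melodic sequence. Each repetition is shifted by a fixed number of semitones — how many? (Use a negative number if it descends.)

The 5-note cells begin on E4, D4, C4 — each down a 2nd from the last.
E4→D4 is 62 − 64 = -2 semitones.

-2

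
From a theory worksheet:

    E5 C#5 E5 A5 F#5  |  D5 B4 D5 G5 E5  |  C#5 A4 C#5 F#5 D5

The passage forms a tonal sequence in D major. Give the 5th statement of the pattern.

A4 F#4 A4 D5 B4

Taking 5-note groups, the heads are E5, D5, C#5: the pattern moves down a 2nd.
Extending down a 2nd: B4 → A4.
From A4 the diatonic shape gives A4 F#4 A4 D5 B4.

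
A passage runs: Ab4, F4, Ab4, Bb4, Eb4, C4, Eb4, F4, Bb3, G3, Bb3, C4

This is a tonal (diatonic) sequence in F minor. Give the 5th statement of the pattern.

C3 Ab2 C3 Db3

Unit = 4 notes; the statements start on Ab4, Eb4, Bb3, moving down a 4th each time.
Extending down a 4th: F3 → C3.
So cell 5 is C3 Ab2 C3 Db3.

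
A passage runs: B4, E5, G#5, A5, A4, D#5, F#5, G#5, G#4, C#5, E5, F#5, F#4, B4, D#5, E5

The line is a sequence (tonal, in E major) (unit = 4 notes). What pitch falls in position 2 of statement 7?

The unit is 4 notes. Position-2 pitches of the 4 shown cells: E5, D#5, C#5, B4.
Each moves down a 2nd. Continuing: A4 → G#4 → F#4.

F#4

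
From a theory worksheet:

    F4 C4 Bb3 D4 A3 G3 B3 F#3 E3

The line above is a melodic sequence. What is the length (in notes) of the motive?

Try groups of 3 (3 cells in 9 notes):
F4 C4 Bb3 | D4 A3 G3 | B3 F#3 E3
That's a consistent down a 3rd shift per cell, and no other grouping gives one.

3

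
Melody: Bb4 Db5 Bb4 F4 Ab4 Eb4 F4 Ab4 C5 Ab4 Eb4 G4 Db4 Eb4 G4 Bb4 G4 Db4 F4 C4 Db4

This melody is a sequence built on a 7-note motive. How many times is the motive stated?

21 notes in groups of 7 gives 21/7 = 3 statements.
Starts: Bb4, Ab4, G4 — each down a 2nd.

3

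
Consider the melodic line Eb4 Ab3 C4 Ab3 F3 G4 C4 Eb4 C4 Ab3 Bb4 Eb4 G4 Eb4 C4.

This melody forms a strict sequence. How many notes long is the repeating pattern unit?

There are 15 notes; a 5-note unit gives 3 cells:
Eb4 Ab3 C4 Ab3 F3 | G4 C4 Eb4 C4 Ab3 | Bb4 Eb4 G4 Eb4 C4
That's a consistent up a 3rd shift per cell, and no other grouping gives one.

5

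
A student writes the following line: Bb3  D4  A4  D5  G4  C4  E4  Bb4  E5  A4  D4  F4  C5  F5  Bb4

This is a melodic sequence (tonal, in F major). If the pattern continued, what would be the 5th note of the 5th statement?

D5

With 5-note cells, note 5 of each statement runs G4, A4, Bb4.
Each moves up a 2nd. Continuing: C5 → D5.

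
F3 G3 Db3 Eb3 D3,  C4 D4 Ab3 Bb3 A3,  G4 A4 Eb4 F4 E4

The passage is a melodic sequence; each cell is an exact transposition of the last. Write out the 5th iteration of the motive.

With a 5-note motive the entries are F3, C4, G4, each up a 5th from the previous.
Extending up a 5th: D5 → A5.
From A5 the exact shape gives A5 B5 F5 G5 F#5.

A5 B5 F5 G5 F#5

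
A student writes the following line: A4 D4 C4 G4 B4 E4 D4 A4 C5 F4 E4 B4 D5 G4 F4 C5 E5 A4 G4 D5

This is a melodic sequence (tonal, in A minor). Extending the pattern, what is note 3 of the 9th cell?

D5

Grouping in 4s, the 3rd note of each cell is C4, D4, E4, F4, G4.
Each moves up a 2nd. Continuing: A4 → B4 → C5 → D5.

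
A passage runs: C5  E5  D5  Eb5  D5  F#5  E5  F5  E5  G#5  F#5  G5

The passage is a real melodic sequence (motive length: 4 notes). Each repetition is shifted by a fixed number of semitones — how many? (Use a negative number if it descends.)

Taking 4-note groups, the heads are C5, D5, E5: the pattern moves up a 2nd.
Counting half-steps from C5 to D5: 2.

2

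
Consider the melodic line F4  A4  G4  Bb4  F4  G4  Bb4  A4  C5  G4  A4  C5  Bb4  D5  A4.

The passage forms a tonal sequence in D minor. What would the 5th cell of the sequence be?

C5 E5 D5 F5 C5

Unit = 5 notes; the statements start on F4, G4, A4, moving up a 2nd each time.
Carrying on: Bb4 → C5.
Statement 5 starts on C5 and keeps the same diatonic contour: C5 E5 D5 F5 C5.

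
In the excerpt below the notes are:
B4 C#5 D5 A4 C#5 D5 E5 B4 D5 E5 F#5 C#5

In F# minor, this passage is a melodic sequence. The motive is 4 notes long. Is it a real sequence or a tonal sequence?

Every note is diatonic to F# minor.
Cell 1 has +2 semitones from note 1 to 2, but cell 2 has +1 — the interval quality changes while the contour stays the same, which is the hallmark of a tonal sequence.

tonal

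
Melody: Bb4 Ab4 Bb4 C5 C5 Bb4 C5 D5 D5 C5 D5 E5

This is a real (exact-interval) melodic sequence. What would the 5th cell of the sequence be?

Unit = 4 notes; the statements start on Bb4, C5, D5, moving up a 2nd each time.
Continuing the starts: E5 → F#5.
So cell 5 is F#5 E5 F#5 G#5.

F#5 E5 F#5 G#5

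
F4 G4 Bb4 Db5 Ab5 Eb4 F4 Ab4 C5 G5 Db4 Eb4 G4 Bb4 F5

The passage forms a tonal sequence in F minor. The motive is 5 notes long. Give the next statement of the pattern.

C4 Db4 F4 Ab4 Eb5

Taking 5-note groups, the heads are F4, Eb4, Db4: the pattern moves down a 2nd.
So cell 4 is C4 Db4 F4 Ab4 Eb5.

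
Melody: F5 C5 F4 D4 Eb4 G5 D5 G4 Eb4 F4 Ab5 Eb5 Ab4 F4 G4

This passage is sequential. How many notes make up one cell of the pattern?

There are 15 notes; a 5-note unit gives 3 cells:
F5 C5 F4 D4 Eb4 | G5 D5 G4 Eb4 F4 | Ab5 Eb5 Ab4 F4 G4
That's a consistent up a 2nd shift per cell, and no other grouping gives one.

5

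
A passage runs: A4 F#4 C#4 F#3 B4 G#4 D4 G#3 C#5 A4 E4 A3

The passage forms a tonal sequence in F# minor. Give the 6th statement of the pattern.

The 4-note cells begin on A4, B4, C#5 — each up a 2nd from the last.
Extending up a 2nd: D5 → E5 → F#5.
So cell 6 is F#5 D5 A4 D4.

F#5 D5 A4 D4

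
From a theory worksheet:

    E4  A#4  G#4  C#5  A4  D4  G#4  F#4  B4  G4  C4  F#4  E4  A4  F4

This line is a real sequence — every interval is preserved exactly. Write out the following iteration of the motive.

Taking 5-note groups, the heads are E4, D4, C4: the pattern moves down a 2nd.
So cell 4 is Bb3 E4 D4 G4 Eb4.

Bb3 E4 D4 G4 Eb4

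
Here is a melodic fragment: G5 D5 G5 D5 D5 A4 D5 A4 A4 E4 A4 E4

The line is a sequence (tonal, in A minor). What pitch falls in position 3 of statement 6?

Grouping in 4s, the 3rd note of each cell is G5, D5, A4.
Each moves down a 4th. Continuing: E4 → B3 → F3.

F3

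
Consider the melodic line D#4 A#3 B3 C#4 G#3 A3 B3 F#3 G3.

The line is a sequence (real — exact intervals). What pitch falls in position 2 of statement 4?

E3

The unit is 3 notes. Position-2 pitches of the 3 shown cells: A#3, G#3, F#3.
From F#3, down a 2nd gives E3.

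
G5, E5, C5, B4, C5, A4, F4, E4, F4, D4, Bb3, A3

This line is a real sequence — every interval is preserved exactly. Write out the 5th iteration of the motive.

With a 4-note motive the entries are G5, C5, F4, each down a 5th from the previous.
Continuing the starts: Bb3 → Eb3.
From Eb3 the exact shape gives Eb3 C3 Ab2 G2.

Eb3 C3 Ab2 G2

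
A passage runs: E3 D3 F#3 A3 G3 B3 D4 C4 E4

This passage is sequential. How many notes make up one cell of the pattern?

3

9 notes total. Splitting into 3 groups of 3:
E3 D3 F#3 | A3 G3 B3 | D4 C4 E4
That's a consistent up a 4th shift per cell, and no other grouping gives one.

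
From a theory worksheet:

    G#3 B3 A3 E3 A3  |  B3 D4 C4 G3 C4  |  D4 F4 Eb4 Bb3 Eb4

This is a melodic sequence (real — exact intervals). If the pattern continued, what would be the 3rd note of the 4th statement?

The unit is 5 notes. Position-3 pitches of the 3 shown cells: A3, C4, Eb4.
One more up a 3rd gives Gb4.

Gb4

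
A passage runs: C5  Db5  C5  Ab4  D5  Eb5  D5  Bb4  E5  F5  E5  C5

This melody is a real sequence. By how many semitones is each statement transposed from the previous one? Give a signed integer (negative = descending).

2

Taking 4-note groups, the heads are C5, D5, E5: the pattern moves up a 2nd.
C5→D5 is 74 − 72 = 2 semitones.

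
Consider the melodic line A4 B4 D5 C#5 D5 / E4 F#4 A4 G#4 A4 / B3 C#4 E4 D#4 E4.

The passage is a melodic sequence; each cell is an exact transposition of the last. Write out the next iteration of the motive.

Unit = 5 notes; the statements start on A4, E4, B3, moving down a 4th each time.
So cell 4 is F#3 G#3 B3 A#3 B3.

F#3 G#3 B3 A#3 B3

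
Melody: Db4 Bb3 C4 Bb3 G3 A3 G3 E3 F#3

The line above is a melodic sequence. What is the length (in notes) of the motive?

Try groups of 3 (3 cells in 9 notes):
Db4 Bb3 C4 | Bb3 G3 A3 | G3 E3 F#3
Each cell is the previous one down a 3rd — so the unit is 3 notes.

3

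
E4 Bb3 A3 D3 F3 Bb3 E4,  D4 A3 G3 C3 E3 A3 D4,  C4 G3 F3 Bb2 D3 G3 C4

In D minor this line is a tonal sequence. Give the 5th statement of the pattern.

A3 E3 D3 G2 Bb2 E3 A3

The 7-note cells begin on E4, D4, C4 — each down a 2nd from the last.
Extending down a 2nd: Bb3 → A3.
So cell 5 is A3 E3 D3 G2 Bb2 E3 A3.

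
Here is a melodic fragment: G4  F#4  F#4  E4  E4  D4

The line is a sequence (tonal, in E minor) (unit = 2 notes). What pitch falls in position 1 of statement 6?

The unit is 2 notes. Position-1 pitches of the 3 shown cells: G4, F#4, E4.
Extending down a 2nd: D4 → C4 → B3.

B3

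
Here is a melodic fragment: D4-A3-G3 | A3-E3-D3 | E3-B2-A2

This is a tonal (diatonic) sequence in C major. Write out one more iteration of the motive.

Taking 3-note groups, the heads are D4, A3, E3: the pattern moves down a 4th.
Statement 4 starts on B2 and keeps the same diatonic contour: B2 F2 E2.

B2 F2 E2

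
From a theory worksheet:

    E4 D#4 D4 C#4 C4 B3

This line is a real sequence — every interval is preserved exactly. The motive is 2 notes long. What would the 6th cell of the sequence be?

Gb3 F3

With a 2-note motive the entries are E4, D4, C4, each down a 2nd from the previous.
Extending down a 2nd: Bb3 → Ab3 → Gb3.
So cell 6 is Gb3 F3.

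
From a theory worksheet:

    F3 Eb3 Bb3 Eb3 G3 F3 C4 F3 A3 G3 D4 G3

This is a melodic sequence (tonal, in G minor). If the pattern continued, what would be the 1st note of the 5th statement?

The unit is 4 notes. Position-1 pitches of the 3 shown cells: F3, G3, A3.
Extending up a 2nd: Bb3 → C4.

C4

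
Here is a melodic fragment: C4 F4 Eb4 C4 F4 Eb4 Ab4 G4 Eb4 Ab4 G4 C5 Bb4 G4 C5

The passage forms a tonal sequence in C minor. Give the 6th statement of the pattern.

F5 Bb5 Ab5 F5 Bb5

With a 5-note motive the entries are C4, Eb4, G4, each up a 3rd from the previous.
Extending up a 3rd: Bb4 → D5 → F5.
From F5 the diatonic shape gives F5 Bb5 Ab5 F5 Bb5.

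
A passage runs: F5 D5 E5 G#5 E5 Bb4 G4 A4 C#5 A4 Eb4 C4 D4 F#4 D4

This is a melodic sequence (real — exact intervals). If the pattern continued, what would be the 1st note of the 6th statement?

The unit is 5 notes. Position-1 pitches of the 3 shown cells: F5, Bb4, Eb4.
Extending down a 5th: Ab3 → Db3 → Gb2.

Gb2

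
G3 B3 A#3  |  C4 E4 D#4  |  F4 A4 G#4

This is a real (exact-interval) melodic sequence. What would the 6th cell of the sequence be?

Ab5 C6 B5

With a 3-note motive the entries are G3, C4, F4, each up a 4th from the previous.
Extending up a 4th: Bb4 → Eb5 → Ab5.
From Ab5 the exact shape gives Ab5 C6 B5.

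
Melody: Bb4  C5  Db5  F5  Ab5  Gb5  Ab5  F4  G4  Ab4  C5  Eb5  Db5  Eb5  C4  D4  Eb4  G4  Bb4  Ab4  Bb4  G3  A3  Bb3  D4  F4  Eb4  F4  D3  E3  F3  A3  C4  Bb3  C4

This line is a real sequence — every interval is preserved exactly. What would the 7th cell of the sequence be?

Taking 7-note groups, the heads are Bb4, F4, C4, G3, D3: the pattern moves down a 4th.
Extending down a 4th: A2 → E2.
Statement 7 starts on E2 and keeps the same exact contour: E2 F#2 G2 B2 D3 C3 D3.

E2 F#2 G2 B2 D3 C3 D3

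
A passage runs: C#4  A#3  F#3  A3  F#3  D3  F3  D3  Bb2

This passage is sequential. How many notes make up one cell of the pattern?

3

There are 9 notes; a 3-note unit gives 3 cells:
C#4 A#3 F#3 | A3 F#3 D3 | F3 D3 Bb2
Every group is a transposition down a 3rd of the one before; no shorter unit works.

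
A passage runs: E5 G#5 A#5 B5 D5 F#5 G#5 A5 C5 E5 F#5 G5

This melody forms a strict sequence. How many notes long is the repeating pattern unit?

12 notes total. Splitting into 3 groups of 4:
E5 G#5 A#5 B5 | D5 F#5 G#5 A5 | C5 E5 F#5 G5
That's a consistent down a 2nd shift per cell, and no other grouping gives one.

4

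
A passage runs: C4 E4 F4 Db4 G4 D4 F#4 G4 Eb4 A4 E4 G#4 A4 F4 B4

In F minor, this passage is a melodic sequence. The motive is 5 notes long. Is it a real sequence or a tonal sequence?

real

Each cell has the same semitone pattern (4, 1, -4, 6) — intervals are preserved exactly.
And E4 lies outside F minor, so the sequence is real rather than tonal.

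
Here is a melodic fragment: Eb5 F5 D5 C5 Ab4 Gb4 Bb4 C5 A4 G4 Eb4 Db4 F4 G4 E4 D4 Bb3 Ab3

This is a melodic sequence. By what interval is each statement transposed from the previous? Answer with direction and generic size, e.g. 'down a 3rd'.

With a 6-note motive the entries are Eb5, Bb4, F4, each down a 4th from the previous.
From Eb5 to Bb4: down a 4th.

down a 4th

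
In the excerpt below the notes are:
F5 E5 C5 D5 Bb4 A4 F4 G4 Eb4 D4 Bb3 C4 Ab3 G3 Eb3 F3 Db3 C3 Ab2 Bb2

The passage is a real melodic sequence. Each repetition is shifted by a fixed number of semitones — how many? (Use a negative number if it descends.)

With a 4-note motive the entries are F5, Bb4, Eb4, Ab3, Db3, each down a 5th from the previous.
F5→Bb4 is 70 − 77 = -7 semitones.

-7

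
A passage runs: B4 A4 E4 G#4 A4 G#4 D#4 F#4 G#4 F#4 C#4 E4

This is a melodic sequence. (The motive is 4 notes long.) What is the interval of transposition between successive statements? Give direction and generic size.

With a 4-note motive the entries are B4, A4, G#4, each down a 2nd from the previous.
B4 to A4 is down a 2nd.

down a 2nd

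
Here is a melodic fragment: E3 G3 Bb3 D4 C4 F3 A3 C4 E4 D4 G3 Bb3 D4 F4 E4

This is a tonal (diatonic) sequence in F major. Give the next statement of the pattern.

A3 C4 E4 G4 F4

The 5-note cells begin on E3, F3, G3 — each up a 2nd from the last.
From A3 the diatonic shape gives A3 C4 E4 G4 F4.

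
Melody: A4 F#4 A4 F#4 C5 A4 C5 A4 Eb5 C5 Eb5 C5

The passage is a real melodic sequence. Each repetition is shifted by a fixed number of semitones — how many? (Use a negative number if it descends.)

3

With a 4-note motive the entries are A4, C5, Eb5, each up a 3rd from the previous.
Counting half-steps from A4 to C5: 3.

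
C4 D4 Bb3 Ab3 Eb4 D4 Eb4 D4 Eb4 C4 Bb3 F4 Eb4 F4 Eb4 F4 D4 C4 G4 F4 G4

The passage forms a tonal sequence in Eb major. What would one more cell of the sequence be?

Unit = 7 notes; the statements start on C4, D4, Eb4, moving up a 2nd each time.
From F4 the diatonic shape gives F4 G4 Eb4 D4 Ab4 G4 Ab4.

F4 G4 Eb4 D4 Ab4 G4 Ab4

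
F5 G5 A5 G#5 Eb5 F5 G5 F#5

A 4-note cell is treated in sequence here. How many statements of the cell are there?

8 notes in groups of 4 gives 8/4 = 2 statements.
Starts: F5, Eb5 — each down a 2nd.

2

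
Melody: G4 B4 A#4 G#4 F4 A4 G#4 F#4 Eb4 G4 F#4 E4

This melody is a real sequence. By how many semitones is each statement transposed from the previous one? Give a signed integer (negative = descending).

The 4-note cells begin on G4, F4, Eb4 — each down a 2nd from the last.
Counting half-steps from G4 to F4: -2.

-2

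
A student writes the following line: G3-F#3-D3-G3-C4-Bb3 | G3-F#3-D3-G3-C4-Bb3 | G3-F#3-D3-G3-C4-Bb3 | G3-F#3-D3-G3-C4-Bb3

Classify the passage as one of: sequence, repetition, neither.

repetition

Each 6-note cell is identical (G3 F#3 D3 G3 C4 Bb3), restated at the same pitch.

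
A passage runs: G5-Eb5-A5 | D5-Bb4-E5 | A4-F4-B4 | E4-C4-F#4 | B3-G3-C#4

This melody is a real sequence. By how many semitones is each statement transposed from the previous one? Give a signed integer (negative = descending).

-5

With a 3-note motive the entries are G5, D5, A4, E4, B3, each down a 4th from the previous.
G5 to D5 spans -5 semitones.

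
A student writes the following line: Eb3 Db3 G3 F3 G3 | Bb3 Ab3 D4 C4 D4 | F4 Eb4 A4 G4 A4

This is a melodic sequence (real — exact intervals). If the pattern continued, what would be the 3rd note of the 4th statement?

E5

The unit is 5 notes. Position-3 pitches of the 3 shown cells: G3, D4, A4.
One more up a 5th gives E5.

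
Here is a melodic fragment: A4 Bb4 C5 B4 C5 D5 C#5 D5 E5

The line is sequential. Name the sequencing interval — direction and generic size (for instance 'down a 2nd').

Taking 3-note groups, the heads are A4, B4, C#5: the pattern moves up a 2nd.
From A4 to B4: up a 2nd.

up a 2nd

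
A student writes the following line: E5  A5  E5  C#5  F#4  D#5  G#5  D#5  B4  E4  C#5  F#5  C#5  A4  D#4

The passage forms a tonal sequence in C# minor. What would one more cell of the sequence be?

B4 E5 B4 G#4 C#4

Unit = 5 notes; the statements start on E5, D#5, C#5, moving down a 2nd each time.
From B4 the diatonic shape gives B4 E5 B4 G#4 C#4.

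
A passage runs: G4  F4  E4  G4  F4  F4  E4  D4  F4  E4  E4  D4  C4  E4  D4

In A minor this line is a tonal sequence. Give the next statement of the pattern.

With a 5-note motive the entries are G4, F4, E4, each down a 2nd from the previous.
From D4 the diatonic shape gives D4 C4 B3 D4 C4.

D4 C4 B3 D4 C4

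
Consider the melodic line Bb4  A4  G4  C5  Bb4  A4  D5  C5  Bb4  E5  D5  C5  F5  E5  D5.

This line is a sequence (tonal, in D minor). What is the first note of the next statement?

G5

Unit = 3 notes; the statements start on Bb4, C5, D5, E5, F5, moving up a 2nd each time.
The next head, up a 2nd from F5, is G5.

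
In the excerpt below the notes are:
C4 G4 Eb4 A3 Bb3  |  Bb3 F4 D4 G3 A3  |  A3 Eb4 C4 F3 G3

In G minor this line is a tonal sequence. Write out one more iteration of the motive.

Taking 5-note groups, the heads are C4, Bb3, A3: the pattern moves down a 2nd.
So cell 4 is G3 D4 Bb3 Eb3 F3.

G3 D4 Bb3 Eb3 F3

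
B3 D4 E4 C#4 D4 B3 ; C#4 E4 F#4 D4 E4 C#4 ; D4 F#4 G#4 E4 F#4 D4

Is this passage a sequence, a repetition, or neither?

Each 6-note cell is the previous one transposed up a 2nd.

sequence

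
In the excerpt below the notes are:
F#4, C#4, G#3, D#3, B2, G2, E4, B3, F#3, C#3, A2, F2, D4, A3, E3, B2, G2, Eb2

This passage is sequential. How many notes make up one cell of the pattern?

There are 18 notes; a 6-note unit gives 3 cells:
F#4 C#4 G#3 D#3 B2 G2 | E4 B3 F#3 C#3 A2 F2 | D4 A3 E3 B2 G2 Eb2
That's a consistent down a 2nd shift per cell, and no other grouping gives one.

6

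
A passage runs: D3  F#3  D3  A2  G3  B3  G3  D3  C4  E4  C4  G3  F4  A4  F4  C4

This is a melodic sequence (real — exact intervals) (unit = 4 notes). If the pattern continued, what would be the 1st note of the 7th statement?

Ab5

The unit is 4 notes. Position-1 pitches of the 4 shown cells: D3, G3, C4, F4.
Each moves up a 4th. Continuing: Bb4 → Eb5 → Ab5.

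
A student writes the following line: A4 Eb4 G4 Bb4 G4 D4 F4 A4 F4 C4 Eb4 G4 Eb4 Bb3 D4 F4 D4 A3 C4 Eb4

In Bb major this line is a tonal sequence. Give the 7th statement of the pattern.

Unit = 4 notes; the statements start on A4, G4, F4, Eb4, D4, moving down a 2nd each time.
Continuing the starts: C4 → Bb3.
From Bb3 the diatonic shape gives Bb3 F3 A3 C4.

Bb3 F3 A3 C4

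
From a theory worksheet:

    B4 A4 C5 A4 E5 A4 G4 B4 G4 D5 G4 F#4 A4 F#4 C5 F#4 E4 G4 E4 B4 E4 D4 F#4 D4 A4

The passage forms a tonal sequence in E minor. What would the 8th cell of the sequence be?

B3 A3 C4 A3 E4

Unit = 5 notes; the statements start on B4, A4, G4, F#4, E4, moving down a 2nd each time.
Extending down a 2nd: D4 → C4 → B3.
Statement 8 starts on B3 and keeps the same diatonic contour: B3 A3 C4 A3 E4.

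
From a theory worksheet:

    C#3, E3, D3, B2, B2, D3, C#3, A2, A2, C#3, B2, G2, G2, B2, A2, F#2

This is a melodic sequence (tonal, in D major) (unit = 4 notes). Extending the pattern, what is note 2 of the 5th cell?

A2

The unit is 4 notes. Position-2 pitches of the 4 shown cells: E3, D3, C#3, B2.
One more down a 2nd gives A2.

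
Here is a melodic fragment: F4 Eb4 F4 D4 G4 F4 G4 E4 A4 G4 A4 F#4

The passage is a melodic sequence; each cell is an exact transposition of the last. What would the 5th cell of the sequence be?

C#5 B4 C#5 A#4

With a 4-note motive the entries are F4, G4, A4, each up a 2nd from the previous.
Extending up a 2nd: B4 → C#5.
So cell 5 is C#5 B4 C#5 A#4.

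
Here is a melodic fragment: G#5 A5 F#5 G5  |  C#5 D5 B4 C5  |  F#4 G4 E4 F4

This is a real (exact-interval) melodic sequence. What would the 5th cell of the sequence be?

E3 F3 D3 Eb3

Taking 4-note groups, the heads are G#5, C#5, F#4: the pattern moves down a 5th.
Extending down a 5th: B3 → E3.
From E3 the exact shape gives E3 F3 D3 Eb3.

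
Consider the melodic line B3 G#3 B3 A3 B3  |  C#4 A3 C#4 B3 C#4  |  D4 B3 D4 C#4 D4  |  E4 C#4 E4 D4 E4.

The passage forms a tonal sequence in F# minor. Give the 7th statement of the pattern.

A4 F#4 A4 G#4 A4

Taking 5-note groups, the heads are B3, C#4, D4, E4: the pattern moves up a 2nd.
Extending up a 2nd: F#4 → G#4 → A4.
Statement 7 starts on A4 and keeps the same diatonic contour: A4 F#4 A4 G#4 A4.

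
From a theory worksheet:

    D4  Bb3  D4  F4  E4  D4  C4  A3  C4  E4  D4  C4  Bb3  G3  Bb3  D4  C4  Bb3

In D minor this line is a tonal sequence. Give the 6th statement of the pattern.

Unit = 6 notes; the statements start on D4, C4, Bb3, moving down a 2nd each time.
Continuing the starts: A3 → G3 → F3.
So cell 6 is F3 D3 F3 A3 G3 F3.

F3 D3 F3 A3 G3 F3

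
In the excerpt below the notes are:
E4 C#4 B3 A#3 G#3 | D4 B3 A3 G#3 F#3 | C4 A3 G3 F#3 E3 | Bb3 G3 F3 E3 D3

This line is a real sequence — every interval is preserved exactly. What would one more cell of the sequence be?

The 5-note cells begin on E4, D4, C4, Bb3 — each down a 2nd from the last.
So cell 5 is Ab3 F3 Eb3 D3 C3.

Ab3 F3 Eb3 D3 C3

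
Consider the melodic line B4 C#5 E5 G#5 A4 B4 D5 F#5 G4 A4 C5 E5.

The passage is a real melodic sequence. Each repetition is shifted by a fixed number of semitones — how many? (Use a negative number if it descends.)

Unit = 4 notes; the statements start on B4, A4, G4, moving down a 2nd each time.
B4→A4 is 69 − 71 = -2 semitones.

-2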